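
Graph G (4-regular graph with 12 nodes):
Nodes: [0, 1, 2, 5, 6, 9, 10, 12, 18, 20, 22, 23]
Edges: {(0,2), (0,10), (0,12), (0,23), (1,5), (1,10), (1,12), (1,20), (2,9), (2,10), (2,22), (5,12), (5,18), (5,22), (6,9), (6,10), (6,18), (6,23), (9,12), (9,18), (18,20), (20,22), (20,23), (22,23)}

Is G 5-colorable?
Yes, G is 5-colorable

A valid 5-coloring: color 1: [2, 5, 6, 20]; color 2: [10, 12, 18, 23]; color 3: [0, 1, 9, 22].
(χ(G) = 3 ≤ 5.)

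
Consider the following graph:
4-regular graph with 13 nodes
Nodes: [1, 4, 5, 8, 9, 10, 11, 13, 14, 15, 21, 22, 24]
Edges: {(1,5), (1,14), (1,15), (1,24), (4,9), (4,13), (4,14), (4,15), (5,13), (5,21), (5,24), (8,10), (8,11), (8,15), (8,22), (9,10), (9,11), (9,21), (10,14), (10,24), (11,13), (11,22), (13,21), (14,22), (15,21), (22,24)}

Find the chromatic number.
χ(G) = 3

Clique number ω(G) = 3 (lower bound: χ ≥ ω).
The clique on [1, 5, 24] has size 3, forcing χ ≥ 3, and the coloring below uses 3 colors, so χ(G) = 3.
A valid 3-coloring: color 1: [5, 11, 14, 15]; color 2: [1, 4, 10, 21, 22]; color 3: [8, 9, 13, 24].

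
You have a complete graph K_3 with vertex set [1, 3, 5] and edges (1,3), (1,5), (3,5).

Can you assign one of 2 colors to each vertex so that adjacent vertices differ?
The clique on vertices [1, 3, 5] has size 3 > 2, so it alone needs 3 colors.

No, G is not 2-colorable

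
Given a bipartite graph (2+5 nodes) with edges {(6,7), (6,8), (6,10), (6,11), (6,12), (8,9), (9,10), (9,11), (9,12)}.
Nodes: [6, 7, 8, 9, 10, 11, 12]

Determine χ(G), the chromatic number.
Clique number ω(G) = 2 (lower bound: χ ≥ ω).
The graph is bipartite (no odd cycle), so 2 colors suffice: χ(G) = 2.
A valid 2-coloring: color 1: [6, 9]; color 2: [7, 8, 10, 11, 12].

χ(G) = 2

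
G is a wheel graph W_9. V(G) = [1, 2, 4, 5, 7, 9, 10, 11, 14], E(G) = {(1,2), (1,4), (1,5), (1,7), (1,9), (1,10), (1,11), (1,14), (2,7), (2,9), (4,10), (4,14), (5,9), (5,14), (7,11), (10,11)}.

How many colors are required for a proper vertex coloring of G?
χ(G) = 3

Clique number ω(G) = 3 (lower bound: χ ≥ ω).
The clique on [1, 2, 9] has size 3, forcing χ ≥ 3, and the coloring below uses 3 colors, so χ(G) = 3.
A valid 3-coloring: color 1: [1]; color 2: [7, 9, 10, 14]; color 3: [2, 4, 5, 11].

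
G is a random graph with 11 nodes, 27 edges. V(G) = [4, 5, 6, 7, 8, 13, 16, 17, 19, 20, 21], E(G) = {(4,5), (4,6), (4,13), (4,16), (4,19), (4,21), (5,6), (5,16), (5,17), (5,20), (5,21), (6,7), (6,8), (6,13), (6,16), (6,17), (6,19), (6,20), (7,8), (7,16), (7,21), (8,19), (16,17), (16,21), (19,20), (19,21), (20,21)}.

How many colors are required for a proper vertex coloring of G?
Clique number ω(G) = 4 (lower bound: χ ≥ ω).
The clique on [4, 5, 16, 21] has size 4, forcing χ ≥ 4, and the coloring below uses 4 colors, so χ(G) = 4.
A valid 4-coloring: color 1: [6, 21]; color 2: [5, 7, 13, 19]; color 3: [8, 16, 20]; color 4: [4, 17].

χ(G) = 4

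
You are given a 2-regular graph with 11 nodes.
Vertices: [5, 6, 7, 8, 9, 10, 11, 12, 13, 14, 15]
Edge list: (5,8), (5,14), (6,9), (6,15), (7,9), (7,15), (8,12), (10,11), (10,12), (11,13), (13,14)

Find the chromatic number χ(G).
Clique number ω(G) = 2 (lower bound: χ ≥ ω).
Odd cycle [5, 8, 12, 10, 11, 13, 14] needs 3 colors (χ ≥ 3).
The coloring below uses 3 colors, so χ(G) = 3.
A valid 3-coloring: color 1: [8, 9, 10, 13, 15]; color 2: [5, 6, 7, 11, 12]; color 3: [14].

χ(G) = 3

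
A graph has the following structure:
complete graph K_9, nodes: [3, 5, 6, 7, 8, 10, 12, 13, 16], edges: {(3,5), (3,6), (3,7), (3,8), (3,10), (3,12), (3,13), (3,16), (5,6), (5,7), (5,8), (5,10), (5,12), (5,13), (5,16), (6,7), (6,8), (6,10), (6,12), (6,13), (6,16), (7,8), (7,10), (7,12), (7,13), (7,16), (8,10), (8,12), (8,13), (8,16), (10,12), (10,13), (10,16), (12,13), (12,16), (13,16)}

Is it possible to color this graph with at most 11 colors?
Yes, G is 11-colorable

A valid 11-coloring: color 1: [7]; color 2: [12]; color 3: [5]; color 4: [3]; color 5: [16]; color 6: [10]; color 7: [13]; color 8: [8]; color 9: [6].
(χ(G) = 9 ≤ 11.)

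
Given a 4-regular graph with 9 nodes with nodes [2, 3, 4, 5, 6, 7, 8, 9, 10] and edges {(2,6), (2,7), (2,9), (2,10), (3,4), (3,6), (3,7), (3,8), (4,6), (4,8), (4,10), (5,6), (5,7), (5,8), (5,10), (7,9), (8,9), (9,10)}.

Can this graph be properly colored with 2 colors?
The clique on vertices [2, 9, 10] has size 3 > 2, so it alone needs 3 colors.

No, G is not 2-colorable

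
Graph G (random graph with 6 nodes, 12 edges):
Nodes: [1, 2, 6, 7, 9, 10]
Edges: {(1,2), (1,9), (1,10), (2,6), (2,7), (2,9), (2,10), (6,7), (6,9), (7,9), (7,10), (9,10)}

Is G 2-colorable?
The clique on vertices [1, 2, 9, 10] has size 4 > 2, so it alone needs 4 colors.

No, G is not 2-colorable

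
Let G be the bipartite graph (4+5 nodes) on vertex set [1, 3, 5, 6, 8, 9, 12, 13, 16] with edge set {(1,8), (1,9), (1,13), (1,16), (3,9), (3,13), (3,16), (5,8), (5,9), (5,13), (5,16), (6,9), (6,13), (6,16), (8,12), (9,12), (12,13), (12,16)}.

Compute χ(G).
Clique number ω(G) = 2 (lower bound: χ ≥ ω).
The graph is bipartite (no odd cycle), so 2 colors suffice: χ(G) = 2.
A valid 2-coloring: color 1: [8, 9, 13, 16]; color 2: [1, 3, 5, 6, 12].

χ(G) = 2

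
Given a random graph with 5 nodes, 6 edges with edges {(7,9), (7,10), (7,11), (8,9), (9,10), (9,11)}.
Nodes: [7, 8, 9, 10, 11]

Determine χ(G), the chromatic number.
χ(G) = 3

Clique number ω(G) = 3 (lower bound: χ ≥ ω).
The clique on [7, 9, 10] has size 3, forcing χ ≥ 3, and the coloring below uses 3 colors, so χ(G) = 3.
A valid 3-coloring: color 1: [9]; color 2: [7, 8]; color 3: [10, 11].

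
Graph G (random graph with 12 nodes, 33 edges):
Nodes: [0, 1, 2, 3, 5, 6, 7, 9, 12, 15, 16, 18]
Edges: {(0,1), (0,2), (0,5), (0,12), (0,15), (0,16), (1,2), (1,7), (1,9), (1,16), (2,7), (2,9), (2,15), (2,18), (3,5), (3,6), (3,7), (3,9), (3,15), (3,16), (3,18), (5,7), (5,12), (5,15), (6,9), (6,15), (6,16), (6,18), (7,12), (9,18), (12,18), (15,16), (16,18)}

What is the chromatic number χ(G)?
χ(G) = 4

Clique number ω(G) = 4 (lower bound: χ ≥ ω).
The clique on [3, 6, 16, 18] has size 4, forcing χ ≥ 4, and the coloring below uses 4 colors, so χ(G) = 4.
A valid 4-coloring: color 1: [2, 3, 12]; color 2: [1, 15, 18]; color 3: [5, 9, 16]; color 4: [0, 6, 7].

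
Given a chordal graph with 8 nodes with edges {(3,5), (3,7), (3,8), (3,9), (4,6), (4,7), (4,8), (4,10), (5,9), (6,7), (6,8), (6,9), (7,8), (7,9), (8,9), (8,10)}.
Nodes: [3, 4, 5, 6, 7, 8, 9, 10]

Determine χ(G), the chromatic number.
Clique number ω(G) = 4 (lower bound: χ ≥ ω).
The clique on [3, 7, 8, 9] has size 4, forcing χ ≥ 4, and the coloring below uses 4 colors, so χ(G) = 4.
A valid 4-coloring: color 1: [5, 8]; color 2: [7, 10]; color 3: [4, 9]; color 4: [3, 6].

χ(G) = 4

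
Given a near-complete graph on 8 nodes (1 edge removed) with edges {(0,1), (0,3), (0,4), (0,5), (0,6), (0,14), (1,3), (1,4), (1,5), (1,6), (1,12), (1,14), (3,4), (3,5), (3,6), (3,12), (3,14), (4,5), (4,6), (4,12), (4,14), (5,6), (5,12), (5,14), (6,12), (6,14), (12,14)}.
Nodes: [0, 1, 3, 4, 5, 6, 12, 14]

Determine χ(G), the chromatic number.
Clique number ω(G) = 7 (lower bound: χ ≥ ω).
The clique on [0, 1, 3, 4, 5, 6, 14] has size 7, forcing χ ≥ 7, and the coloring below uses 7 colors, so χ(G) = 7.
A valid 7-coloring: color 1: [6]; color 2: [1]; color 3: [4]; color 4: [5]; color 5: [3]; color 6: [14]; color 7: [0, 12].

χ(G) = 7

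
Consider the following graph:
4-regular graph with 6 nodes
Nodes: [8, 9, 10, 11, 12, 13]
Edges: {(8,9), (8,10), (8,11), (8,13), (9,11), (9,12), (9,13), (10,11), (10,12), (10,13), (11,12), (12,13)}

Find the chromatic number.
Clique number ω(G) = 3 (lower bound: χ ≥ ω).
The clique on [8, 9, 11] has size 3, forcing χ ≥ 3, and the coloring below uses 3 colors, so χ(G) = 3.
A valid 3-coloring: color 1: [9, 10]; color 2: [11, 13]; color 3: [8, 12].

χ(G) = 3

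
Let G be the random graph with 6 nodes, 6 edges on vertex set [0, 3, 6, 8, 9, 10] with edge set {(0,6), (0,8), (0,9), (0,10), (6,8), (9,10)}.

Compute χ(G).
χ(G) = 3

Clique number ω(G) = 3 (lower bound: χ ≥ ω).
The clique on [0, 6, 8] has size 3, forcing χ ≥ 3, and the coloring below uses 3 colors, so χ(G) = 3.
A valid 3-coloring: color 1: [0, 3]; color 2: [6, 9]; color 3: [8, 10].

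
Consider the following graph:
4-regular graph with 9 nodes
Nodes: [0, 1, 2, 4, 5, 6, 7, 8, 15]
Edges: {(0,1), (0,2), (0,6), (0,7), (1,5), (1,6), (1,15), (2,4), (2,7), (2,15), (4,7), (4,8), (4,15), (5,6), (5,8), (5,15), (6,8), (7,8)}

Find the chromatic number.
Clique number ω(G) = 3 (lower bound: χ ≥ ω).
The clique on [0, 1, 6] has size 3, forcing χ ≥ 3, and the coloring below uses 3 colors, so χ(G) = 3.
A valid 3-coloring: color 1: [1, 2, 8]; color 2: [6, 7, 15]; color 3: [0, 4, 5].

χ(G) = 3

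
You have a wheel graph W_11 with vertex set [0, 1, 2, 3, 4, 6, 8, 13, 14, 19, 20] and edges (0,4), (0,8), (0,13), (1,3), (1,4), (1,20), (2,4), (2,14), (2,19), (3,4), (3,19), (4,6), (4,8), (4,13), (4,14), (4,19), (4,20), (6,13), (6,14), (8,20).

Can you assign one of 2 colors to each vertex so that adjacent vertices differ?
The clique on vertices [0, 4, 8] has size 3 > 2, so it alone needs 3 colors.

No, G is not 2-colorable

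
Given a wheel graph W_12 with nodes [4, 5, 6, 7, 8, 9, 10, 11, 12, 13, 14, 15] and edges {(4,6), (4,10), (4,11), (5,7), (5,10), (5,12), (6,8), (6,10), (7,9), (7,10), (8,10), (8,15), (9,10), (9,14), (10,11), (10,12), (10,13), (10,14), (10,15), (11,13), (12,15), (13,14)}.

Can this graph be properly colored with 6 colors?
Yes, G is 6-colorable

A valid 6-coloring: color 1: [10]; color 2: [5, 6, 9, 13, 15]; color 3: [4, 7, 8, 12, 14]; color 4: [11].
(χ(G) = 4 ≤ 6.)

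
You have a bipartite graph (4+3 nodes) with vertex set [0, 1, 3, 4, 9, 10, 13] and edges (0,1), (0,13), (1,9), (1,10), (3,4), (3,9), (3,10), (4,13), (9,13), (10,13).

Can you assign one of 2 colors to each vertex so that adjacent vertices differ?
Yes, G is 2-colorable

A valid 2-coloring: color 1: [1, 3, 13]; color 2: [0, 4, 9, 10].
(χ(G) = 2 ≤ 2.)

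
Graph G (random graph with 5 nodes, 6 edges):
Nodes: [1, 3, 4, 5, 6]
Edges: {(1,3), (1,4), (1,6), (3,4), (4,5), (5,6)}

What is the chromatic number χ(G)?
Clique number ω(G) = 3 (lower bound: χ ≥ ω).
The clique on [1, 3, 4] has size 3, forcing χ ≥ 3, and the coloring below uses 3 colors, so χ(G) = 3.
A valid 3-coloring: color 1: [1, 5]; color 2: [4, 6]; color 3: [3].

χ(G) = 3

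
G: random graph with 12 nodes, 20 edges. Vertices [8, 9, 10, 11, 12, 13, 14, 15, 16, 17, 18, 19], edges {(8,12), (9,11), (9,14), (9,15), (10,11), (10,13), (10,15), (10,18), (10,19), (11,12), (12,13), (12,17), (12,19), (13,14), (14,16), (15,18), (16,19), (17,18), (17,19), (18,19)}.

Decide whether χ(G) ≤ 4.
Yes, G is 4-colorable

A valid 4-coloring: color 1: [8, 11, 13, 15, 19]; color 2: [10, 14, 17]; color 3: [9, 12, 16, 18].
(χ(G) = 3 ≤ 4.)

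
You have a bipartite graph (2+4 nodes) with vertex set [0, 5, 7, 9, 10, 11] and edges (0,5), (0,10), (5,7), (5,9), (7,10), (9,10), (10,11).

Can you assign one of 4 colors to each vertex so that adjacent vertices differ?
Yes, G is 4-colorable

A valid 4-coloring: color 1: [5, 10]; color 2: [0, 7, 9, 11].
(χ(G) = 2 ≤ 4.)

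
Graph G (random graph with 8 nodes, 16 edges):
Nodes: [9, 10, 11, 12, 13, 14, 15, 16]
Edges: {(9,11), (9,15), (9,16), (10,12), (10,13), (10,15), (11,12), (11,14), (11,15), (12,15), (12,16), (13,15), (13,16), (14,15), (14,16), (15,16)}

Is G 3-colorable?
A valid 3-coloring: color 1: [15]; color 2: [10, 11, 16]; color 3: [9, 12, 13, 14].
(χ(G) = 3 ≤ 3.)

Yes, G is 3-colorable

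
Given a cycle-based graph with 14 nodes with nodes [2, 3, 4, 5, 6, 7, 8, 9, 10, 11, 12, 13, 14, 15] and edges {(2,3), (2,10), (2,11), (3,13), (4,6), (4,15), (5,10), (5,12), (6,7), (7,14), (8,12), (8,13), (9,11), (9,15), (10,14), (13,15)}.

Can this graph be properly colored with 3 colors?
Yes, G is 3-colorable

A valid 3-coloring: color 1: [2, 5, 6, 8, 14, 15]; color 2: [4, 7, 9, 10, 12, 13]; color 3: [3, 11].
(χ(G) = 3 ≤ 3.)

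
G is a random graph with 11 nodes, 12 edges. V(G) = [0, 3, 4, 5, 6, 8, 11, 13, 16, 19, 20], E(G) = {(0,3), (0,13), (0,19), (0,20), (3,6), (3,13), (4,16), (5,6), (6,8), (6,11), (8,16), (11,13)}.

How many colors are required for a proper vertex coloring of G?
Clique number ω(G) = 3 (lower bound: χ ≥ ω).
The clique on [0, 3, 13] has size 3, forcing χ ≥ 3, and the coloring below uses 3 colors, so χ(G) = 3.
A valid 3-coloring: color 1: [0, 6, 16]; color 2: [3, 4, 5, 8, 11, 19, 20]; color 3: [13].

χ(G) = 3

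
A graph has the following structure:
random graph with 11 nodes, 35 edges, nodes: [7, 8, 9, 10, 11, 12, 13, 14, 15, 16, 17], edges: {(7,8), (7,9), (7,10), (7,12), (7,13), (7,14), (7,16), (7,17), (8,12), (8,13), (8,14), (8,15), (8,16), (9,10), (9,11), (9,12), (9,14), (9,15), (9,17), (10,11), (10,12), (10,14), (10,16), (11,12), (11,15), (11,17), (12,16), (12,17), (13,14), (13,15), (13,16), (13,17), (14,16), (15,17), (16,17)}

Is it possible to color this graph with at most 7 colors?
A valid 7-coloring: color 1: [7, 15]; color 2: [8, 10, 17]; color 3: [12, 13]; color 4: [9, 16]; color 5: [11, 14].
(χ(G) = 5 ≤ 7.)

Yes, G is 7-colorable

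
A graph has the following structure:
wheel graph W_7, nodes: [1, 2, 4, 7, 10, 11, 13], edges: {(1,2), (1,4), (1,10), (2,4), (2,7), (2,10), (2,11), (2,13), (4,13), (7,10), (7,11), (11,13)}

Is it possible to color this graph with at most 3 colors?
Yes, G is 3-colorable

A valid 3-coloring: color 1: [2]; color 2: [4, 10, 11]; color 3: [1, 7, 13].
(χ(G) = 3 ≤ 3.)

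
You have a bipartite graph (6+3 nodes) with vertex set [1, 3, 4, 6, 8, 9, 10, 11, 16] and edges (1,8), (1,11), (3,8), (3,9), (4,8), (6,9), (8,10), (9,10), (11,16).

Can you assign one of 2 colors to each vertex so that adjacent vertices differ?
Yes, G is 2-colorable

A valid 2-coloring: color 1: [8, 9, 11]; color 2: [1, 3, 4, 6, 10, 16].
(χ(G) = 2 ≤ 2.)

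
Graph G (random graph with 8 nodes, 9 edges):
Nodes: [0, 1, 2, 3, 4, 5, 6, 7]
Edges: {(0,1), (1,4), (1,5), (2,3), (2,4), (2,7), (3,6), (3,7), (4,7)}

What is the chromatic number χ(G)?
χ(G) = 3

Clique number ω(G) = 3 (lower bound: χ ≥ ω).
The clique on [2, 3, 7] has size 3, forcing χ ≥ 3, and the coloring below uses 3 colors, so χ(G) = 3.
A valid 3-coloring: color 1: [0, 3, 4, 5]; color 2: [1, 2, 6]; color 3: [7].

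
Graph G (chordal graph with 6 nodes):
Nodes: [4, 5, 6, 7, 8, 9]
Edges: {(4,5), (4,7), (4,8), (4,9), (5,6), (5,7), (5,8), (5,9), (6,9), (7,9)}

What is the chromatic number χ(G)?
Clique number ω(G) = 4 (lower bound: χ ≥ ω).
The clique on [4, 5, 7, 9] has size 4, forcing χ ≥ 4, and the coloring below uses 4 colors, so χ(G) = 4.
A valid 4-coloring: color 1: [5]; color 2: [8, 9]; color 3: [4, 6]; color 4: [7].

χ(G) = 4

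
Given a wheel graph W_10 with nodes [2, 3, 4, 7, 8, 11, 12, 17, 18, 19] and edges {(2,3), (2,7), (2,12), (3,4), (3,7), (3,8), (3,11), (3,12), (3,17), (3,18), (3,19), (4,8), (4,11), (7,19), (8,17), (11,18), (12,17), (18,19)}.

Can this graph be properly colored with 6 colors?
A valid 6-coloring: color 1: [3]; color 2: [7, 8, 12, 18]; color 3: [2, 11, 17, 19]; color 4: [4].
(χ(G) = 4 ≤ 6.)

Yes, G is 6-colorable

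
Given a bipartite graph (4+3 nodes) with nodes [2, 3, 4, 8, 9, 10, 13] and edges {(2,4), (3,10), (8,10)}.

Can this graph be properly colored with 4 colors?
Yes, G is 4-colorable

A valid 4-coloring: color 1: [4, 9, 10, 13]; color 2: [2, 3, 8].
(χ(G) = 2 ≤ 4.)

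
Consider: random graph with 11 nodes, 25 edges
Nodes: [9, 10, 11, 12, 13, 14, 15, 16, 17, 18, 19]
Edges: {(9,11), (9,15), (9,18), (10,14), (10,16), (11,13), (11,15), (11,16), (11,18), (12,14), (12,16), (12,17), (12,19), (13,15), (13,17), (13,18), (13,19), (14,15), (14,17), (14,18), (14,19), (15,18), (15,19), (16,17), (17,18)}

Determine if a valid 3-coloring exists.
The clique on vertices [9, 11, 15, 18] has size 4 > 3, so it alone needs 4 colors.

No, G is not 3-colorable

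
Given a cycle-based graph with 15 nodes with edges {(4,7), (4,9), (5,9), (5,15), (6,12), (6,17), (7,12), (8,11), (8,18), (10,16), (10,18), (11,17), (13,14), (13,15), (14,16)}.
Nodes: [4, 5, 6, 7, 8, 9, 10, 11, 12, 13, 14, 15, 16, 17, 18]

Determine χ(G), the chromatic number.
χ(G) = 3

Clique number ω(G) = 2 (lower bound: χ ≥ ω).
Odd cycle [11, 17, 6, 12, 7, 4, 9, 5, 15, 13, 14, 16, 10, 18, 8] needs 3 colors (χ ≥ 3).
The coloring below uses 3 colors, so χ(G) = 3.
A valid 3-coloring: color 1: [6, 7, 9, 11, 14, 15, 18]; color 2: [4, 5, 8, 12, 13, 16, 17]; color 3: [10].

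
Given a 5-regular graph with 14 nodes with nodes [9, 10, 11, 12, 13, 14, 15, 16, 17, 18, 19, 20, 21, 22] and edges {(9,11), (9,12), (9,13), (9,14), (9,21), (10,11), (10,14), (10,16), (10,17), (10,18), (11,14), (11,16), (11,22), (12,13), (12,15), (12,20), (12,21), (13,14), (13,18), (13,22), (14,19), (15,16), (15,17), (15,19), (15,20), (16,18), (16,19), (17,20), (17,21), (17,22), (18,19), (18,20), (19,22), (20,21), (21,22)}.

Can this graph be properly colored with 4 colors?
A valid 4-coloring: color 1: [12, 14, 16, 17]; color 2: [9, 10, 19, 20]; color 3: [11, 13, 15, 21]; color 4: [18, 22].
(χ(G) = 4 ≤ 4.)

Yes, G is 4-colorable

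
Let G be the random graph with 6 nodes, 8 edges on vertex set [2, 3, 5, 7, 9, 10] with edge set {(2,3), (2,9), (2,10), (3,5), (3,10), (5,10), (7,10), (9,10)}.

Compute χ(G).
χ(G) = 3

Clique number ω(G) = 3 (lower bound: χ ≥ ω).
The clique on [2, 9, 10] has size 3, forcing χ ≥ 3, and the coloring below uses 3 colors, so χ(G) = 3.
A valid 3-coloring: color 1: [10]; color 2: [2, 5, 7]; color 3: [3, 9].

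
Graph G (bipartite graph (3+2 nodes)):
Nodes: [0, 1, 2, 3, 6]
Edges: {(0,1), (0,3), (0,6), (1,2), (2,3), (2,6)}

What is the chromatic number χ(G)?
χ(G) = 2

Clique number ω(G) = 2 (lower bound: χ ≥ ω).
The graph is bipartite (no odd cycle), so 2 colors suffice: χ(G) = 2.
A valid 2-coloring: color 1: [0, 2]; color 2: [1, 3, 6].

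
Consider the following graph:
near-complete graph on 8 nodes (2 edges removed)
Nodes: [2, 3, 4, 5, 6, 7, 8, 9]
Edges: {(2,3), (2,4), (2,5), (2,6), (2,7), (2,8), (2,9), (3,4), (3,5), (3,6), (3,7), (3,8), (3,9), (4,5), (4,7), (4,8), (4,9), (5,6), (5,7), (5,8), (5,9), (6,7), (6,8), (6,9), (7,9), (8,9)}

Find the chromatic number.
Clique number ω(G) = 6 (lower bound: χ ≥ ω).
The clique on [2, 3, 4, 5, 8, 9] has size 6, forcing χ ≥ 6, and the coloring below uses 6 colors, so χ(G) = 6.
A valid 6-coloring: color 1: [9]; color 2: [5]; color 3: [2]; color 4: [3]; color 5: [7, 8]; color 6: [4, 6].

χ(G) = 6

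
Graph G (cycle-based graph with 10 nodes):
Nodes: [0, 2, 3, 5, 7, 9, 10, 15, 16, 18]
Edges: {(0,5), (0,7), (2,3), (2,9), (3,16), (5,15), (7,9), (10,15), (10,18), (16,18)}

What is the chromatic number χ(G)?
χ(G) = 2

Clique number ω(G) = 2 (lower bound: χ ≥ ω).
The graph is bipartite (no odd cycle), so 2 colors suffice: χ(G) = 2.
A valid 2-coloring: color 1: [2, 5, 7, 10, 16]; color 2: [0, 3, 9, 15, 18].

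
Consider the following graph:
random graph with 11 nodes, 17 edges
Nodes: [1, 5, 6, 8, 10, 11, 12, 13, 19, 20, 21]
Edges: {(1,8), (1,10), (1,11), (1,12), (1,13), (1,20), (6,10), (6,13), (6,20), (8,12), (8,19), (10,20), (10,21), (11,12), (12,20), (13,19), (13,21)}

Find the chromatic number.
Clique number ω(G) = 3 (lower bound: χ ≥ ω).
The clique on [1, 10, 20] has size 3, forcing χ ≥ 3, and the coloring below uses 3 colors, so χ(G) = 3.
A valid 3-coloring: color 1: [1, 5, 6, 19, 21]; color 2: [10, 12, 13]; color 3: [8, 11, 20].

χ(G) = 3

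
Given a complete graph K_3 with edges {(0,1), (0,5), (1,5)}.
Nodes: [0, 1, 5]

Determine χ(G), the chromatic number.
Clique number ω(G) = 3 (lower bound: χ ≥ ω).
The clique on [0, 1, 5] has size 3, forcing χ ≥ 3, and the coloring below uses 3 colors, so χ(G) = 3.
A valid 3-coloring: color 1: [0]; color 2: [1]; color 3: [5].

χ(G) = 3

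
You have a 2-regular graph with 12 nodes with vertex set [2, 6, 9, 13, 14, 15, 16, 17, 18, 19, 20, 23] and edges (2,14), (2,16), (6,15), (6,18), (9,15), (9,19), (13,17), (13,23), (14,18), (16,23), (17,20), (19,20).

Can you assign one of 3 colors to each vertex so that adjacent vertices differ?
Yes, G is 3-colorable

A valid 3-coloring: color 1: [6, 9, 13, 14, 16, 20]; color 2: [2, 15, 17, 18, 19, 23].
(χ(G) = 2 ≤ 3.)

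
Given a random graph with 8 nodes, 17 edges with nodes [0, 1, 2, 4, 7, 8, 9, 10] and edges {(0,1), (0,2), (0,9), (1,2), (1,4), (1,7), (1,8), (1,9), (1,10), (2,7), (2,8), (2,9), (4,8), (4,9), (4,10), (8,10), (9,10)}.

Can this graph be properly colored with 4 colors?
Yes, G is 4-colorable

A valid 4-coloring: color 1: [1]; color 2: [7, 8, 9]; color 3: [2, 10]; color 4: [0, 4].
(χ(G) = 4 ≤ 4.)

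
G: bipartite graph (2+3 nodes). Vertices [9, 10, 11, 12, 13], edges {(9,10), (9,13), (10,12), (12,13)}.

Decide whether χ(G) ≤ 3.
Yes, G is 3-colorable

A valid 3-coloring: color 1: [10, 11, 13]; color 2: [9, 12].
(χ(G) = 2 ≤ 3.)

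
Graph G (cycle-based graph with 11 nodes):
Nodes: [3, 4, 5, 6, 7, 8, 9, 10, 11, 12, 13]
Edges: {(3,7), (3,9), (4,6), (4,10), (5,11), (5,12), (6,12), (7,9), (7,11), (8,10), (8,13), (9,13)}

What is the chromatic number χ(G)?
Clique number ω(G) = 3 (lower bound: χ ≥ ω).
The clique on [3, 7, 9] has size 3, forcing χ ≥ 3, and the coloring below uses 3 colors, so χ(G) = 3.
A valid 3-coloring: color 1: [4, 8, 9, 11, 12]; color 2: [5, 6, 7, 10, 13]; color 3: [3].

χ(G) = 3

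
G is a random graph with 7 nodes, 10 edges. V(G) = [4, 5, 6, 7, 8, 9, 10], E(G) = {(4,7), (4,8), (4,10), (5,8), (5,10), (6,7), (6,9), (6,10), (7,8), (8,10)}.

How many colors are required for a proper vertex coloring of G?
Clique number ω(G) = 3 (lower bound: χ ≥ ω).
The clique on [4, 8, 10] has size 3, forcing χ ≥ 3, and the coloring below uses 3 colors, so χ(G) = 3.
A valid 3-coloring: color 1: [6, 8]; color 2: [7, 9, 10]; color 3: [4, 5].

χ(G) = 3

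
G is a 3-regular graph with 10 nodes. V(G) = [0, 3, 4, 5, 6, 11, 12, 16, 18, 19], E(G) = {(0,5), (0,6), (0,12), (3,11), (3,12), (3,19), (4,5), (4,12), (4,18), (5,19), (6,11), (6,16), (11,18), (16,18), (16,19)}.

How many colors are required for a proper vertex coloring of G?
Clique number ω(G) = 2 (lower bound: χ ≥ ω).
Odd cycle [5, 19, 16, 18, 4] needs 3 colors (χ ≥ 3).
The coloring below uses 3 colors, so χ(G) = 3.
A valid 3-coloring: color 1: [6, 12, 18, 19]; color 2: [3, 5, 16]; color 3: [0, 4, 11].

χ(G) = 3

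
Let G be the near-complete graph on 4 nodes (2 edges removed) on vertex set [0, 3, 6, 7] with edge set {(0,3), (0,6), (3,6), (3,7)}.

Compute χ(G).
χ(G) = 3

Clique number ω(G) = 3 (lower bound: χ ≥ ω).
The clique on [0, 3, 6] has size 3, forcing χ ≥ 3, and the coloring below uses 3 colors, so χ(G) = 3.
A valid 3-coloring: color 1: [3]; color 2: [0, 7]; color 3: [6].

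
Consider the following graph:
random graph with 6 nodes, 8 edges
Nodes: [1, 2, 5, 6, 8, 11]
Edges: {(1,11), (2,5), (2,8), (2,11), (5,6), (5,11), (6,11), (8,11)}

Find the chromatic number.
χ(G) = 3

Clique number ω(G) = 3 (lower bound: χ ≥ ω).
The clique on [2, 8, 11] has size 3, forcing χ ≥ 3, and the coloring below uses 3 colors, so χ(G) = 3.
A valid 3-coloring: color 1: [11]; color 2: [1, 5, 8]; color 3: [2, 6].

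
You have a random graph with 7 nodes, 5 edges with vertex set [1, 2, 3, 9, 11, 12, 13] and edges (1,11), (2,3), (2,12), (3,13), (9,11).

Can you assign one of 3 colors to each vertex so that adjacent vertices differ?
Yes, G is 3-colorable

A valid 3-coloring: color 1: [2, 11, 13]; color 2: [1, 3, 9, 12].
(χ(G) = 2 ≤ 3.)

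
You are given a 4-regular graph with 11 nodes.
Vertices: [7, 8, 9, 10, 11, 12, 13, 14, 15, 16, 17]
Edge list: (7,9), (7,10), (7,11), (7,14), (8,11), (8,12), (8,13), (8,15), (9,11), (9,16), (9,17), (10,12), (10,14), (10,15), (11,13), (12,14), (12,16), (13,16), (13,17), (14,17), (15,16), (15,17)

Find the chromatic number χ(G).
Clique number ω(G) = 3 (lower bound: χ ≥ ω).
The clique on [7, 9, 11] has size 3, forcing χ ≥ 3, and the coloring below uses 3 colors, so χ(G) = 3.
A valid 3-coloring: color 1: [10, 11, 16, 17]; color 2: [8, 9, 14]; color 3: [7, 12, 13, 15].

χ(G) = 3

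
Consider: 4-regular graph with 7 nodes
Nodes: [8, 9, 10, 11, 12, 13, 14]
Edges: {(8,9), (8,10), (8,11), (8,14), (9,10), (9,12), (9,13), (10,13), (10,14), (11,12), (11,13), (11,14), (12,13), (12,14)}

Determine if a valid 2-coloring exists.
The clique on vertices [8, 9, 10] has size 3 > 2, so it alone needs 3 colors.

No, G is not 2-colorable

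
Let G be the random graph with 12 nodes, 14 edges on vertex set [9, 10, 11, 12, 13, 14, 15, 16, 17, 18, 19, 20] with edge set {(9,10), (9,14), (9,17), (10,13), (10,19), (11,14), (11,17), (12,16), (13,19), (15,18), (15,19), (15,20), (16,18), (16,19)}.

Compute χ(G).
χ(G) = 3

Clique number ω(G) = 3 (lower bound: χ ≥ ω).
The clique on [10, 13, 19] has size 3, forcing χ ≥ 3, and the coloring below uses 3 colors, so χ(G) = 3.
A valid 3-coloring: color 1: [9, 11, 12, 18, 19, 20]; color 2: [10, 14, 15, 16, 17]; color 3: [13].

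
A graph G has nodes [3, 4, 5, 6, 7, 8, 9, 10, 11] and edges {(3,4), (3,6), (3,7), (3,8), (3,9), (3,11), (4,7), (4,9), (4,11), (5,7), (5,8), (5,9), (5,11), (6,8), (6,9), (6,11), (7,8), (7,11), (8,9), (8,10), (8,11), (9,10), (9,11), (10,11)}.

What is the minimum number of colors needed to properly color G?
χ(G) = 5

Clique number ω(G) = 5 (lower bound: χ ≥ ω).
The clique on [3, 6, 8, 9, 11] has size 5, forcing χ ≥ 5, and the coloring below uses 5 colors, so χ(G) = 5.
A valid 5-coloring: color 1: [11]; color 2: [7, 9]; color 3: [4, 8]; color 4: [3, 5, 10]; color 5: [6].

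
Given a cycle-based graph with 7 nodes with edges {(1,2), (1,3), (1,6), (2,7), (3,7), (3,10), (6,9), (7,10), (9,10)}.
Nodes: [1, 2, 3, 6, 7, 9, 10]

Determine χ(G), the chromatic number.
χ(G) = 3

Clique number ω(G) = 3 (lower bound: χ ≥ ω).
The clique on [3, 7, 10] has size 3, forcing χ ≥ 3, and the coloring below uses 3 colors, so χ(G) = 3.
A valid 3-coloring: color 1: [1, 10]; color 2: [2, 3, 6]; color 3: [7, 9].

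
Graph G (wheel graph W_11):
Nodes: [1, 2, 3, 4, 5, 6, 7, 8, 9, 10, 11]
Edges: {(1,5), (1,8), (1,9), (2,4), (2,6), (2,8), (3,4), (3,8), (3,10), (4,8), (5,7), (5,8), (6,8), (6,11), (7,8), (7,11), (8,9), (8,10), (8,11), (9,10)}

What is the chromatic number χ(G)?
Clique number ω(G) = 3 (lower bound: χ ≥ ω).
The clique on [1, 8, 9] has size 3, forcing χ ≥ 3, and the coloring below uses 3 colors, so χ(G) = 3.
A valid 3-coloring: color 1: [8]; color 2: [1, 4, 6, 7, 10]; color 3: [2, 3, 5, 9, 11].

χ(G) = 3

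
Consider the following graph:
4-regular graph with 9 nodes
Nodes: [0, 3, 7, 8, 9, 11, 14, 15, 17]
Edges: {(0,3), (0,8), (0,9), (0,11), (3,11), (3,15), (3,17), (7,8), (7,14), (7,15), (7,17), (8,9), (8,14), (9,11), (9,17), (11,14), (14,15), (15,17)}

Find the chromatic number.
χ(G) = 3

Clique number ω(G) = 3 (lower bound: χ ≥ ω).
The clique on [0, 8, 9] has size 3, forcing χ ≥ 3, and the coloring below uses 3 colors, so χ(G) = 3.
A valid 3-coloring: color 1: [8, 11, 15]; color 2: [0, 14, 17]; color 3: [3, 7, 9].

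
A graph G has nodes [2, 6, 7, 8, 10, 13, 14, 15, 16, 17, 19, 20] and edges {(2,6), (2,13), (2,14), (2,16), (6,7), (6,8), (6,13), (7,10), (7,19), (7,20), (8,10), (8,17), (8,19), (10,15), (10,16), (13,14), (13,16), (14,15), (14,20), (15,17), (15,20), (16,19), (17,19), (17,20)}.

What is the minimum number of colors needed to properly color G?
Clique number ω(G) = 3 (lower bound: χ ≥ ω).
The clique on [2, 13, 16] has size 3, forcing χ ≥ 3, and the coloring below uses 3 colors, so χ(G) = 3.
A valid 3-coloring: color 1: [2, 7, 8, 15]; color 2: [10, 13, 19, 20]; color 3: [6, 14, 16, 17].

χ(G) = 3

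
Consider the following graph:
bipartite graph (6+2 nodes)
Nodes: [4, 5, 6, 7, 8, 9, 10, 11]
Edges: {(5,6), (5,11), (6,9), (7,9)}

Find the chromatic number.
χ(G) = 2

Clique number ω(G) = 2 (lower bound: χ ≥ ω).
The graph is bipartite (no odd cycle), so 2 colors suffice: χ(G) = 2.
A valid 2-coloring: color 1: [4, 6, 7, 8, 10, 11]; color 2: [5, 9].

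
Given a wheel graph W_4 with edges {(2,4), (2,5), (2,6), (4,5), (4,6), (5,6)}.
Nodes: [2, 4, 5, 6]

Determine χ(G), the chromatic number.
χ(G) = 4

Clique number ω(G) = 4 (lower bound: χ ≥ ω).
The clique on [2, 4, 5, 6] has size 4, forcing χ ≥ 4, and the coloring below uses 4 colors, so χ(G) = 4.
A valid 4-coloring: color 1: [4]; color 2: [2]; color 3: [6]; color 4: [5].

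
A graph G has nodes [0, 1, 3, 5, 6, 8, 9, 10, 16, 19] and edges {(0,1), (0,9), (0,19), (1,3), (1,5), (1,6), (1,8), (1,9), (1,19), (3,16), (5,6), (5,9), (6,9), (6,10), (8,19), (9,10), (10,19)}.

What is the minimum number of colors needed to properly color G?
Clique number ω(G) = 4 (lower bound: χ ≥ ω).
The clique on [1, 5, 6, 9] has size 4, forcing χ ≥ 4, and the coloring below uses 4 colors, so χ(G) = 4.
A valid 4-coloring: color 1: [1, 10, 16]; color 2: [3, 9, 19]; color 3: [0, 6, 8]; color 4: [5].

χ(G) = 4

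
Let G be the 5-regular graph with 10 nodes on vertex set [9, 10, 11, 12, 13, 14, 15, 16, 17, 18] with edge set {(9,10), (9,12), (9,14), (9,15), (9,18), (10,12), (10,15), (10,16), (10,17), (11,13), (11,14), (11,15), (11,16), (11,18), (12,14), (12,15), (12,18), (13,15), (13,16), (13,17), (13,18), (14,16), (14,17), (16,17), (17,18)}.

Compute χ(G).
Clique number ω(G) = 4 (lower bound: χ ≥ ω).
The clique on [9, 10, 12, 15] has size 4, forcing χ ≥ 4, and the coloring below uses 4 colors, so χ(G) = 4.
A valid 4-coloring: color 1: [10, 14, 18]; color 2: [15, 16]; color 3: [12, 13]; color 4: [9, 11, 17].

χ(G) = 4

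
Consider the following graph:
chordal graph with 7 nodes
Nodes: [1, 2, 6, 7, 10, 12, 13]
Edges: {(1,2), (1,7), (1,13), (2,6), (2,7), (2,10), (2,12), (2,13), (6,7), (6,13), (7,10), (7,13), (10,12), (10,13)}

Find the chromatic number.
χ(G) = 4

Clique number ω(G) = 4 (lower bound: χ ≥ ω).
The clique on [1, 2, 7, 13] has size 4, forcing χ ≥ 4, and the coloring below uses 4 colors, so χ(G) = 4.
A valid 4-coloring: color 1: [2]; color 2: [12, 13]; color 3: [7]; color 4: [1, 6, 10].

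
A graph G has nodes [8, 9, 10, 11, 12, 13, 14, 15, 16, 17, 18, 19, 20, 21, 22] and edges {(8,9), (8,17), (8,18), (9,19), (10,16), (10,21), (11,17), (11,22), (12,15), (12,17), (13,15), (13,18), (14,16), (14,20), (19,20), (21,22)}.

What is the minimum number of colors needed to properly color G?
Clique number ω(G) = 2 (lower bound: χ ≥ ω).
Odd cycle [8, 9, 19, 20, 14, 16, 10, 21, 22, 11, 17] needs 3 colors (χ ≥ 3).
The coloring below uses 3 colors, so χ(G) = 3.
A valid 3-coloring: color 1: [9, 15, 16, 17, 18, 20, 21]; color 2: [8, 10, 11, 12, 13, 14, 19]; color 3: [22].

χ(G) = 3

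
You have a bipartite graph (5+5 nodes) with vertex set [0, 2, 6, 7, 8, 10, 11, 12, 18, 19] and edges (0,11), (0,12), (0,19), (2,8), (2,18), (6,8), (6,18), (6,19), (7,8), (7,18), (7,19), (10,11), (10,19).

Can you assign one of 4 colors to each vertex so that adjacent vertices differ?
Yes, G is 4-colorable

A valid 4-coloring: color 1: [8, 11, 12, 18, 19]; color 2: [0, 2, 6, 7, 10].
(χ(G) = 2 ≤ 4.)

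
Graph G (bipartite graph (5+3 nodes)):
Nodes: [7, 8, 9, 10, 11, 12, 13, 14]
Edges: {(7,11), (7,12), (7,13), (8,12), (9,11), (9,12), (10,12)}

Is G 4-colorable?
Yes, G is 4-colorable

A valid 4-coloring: color 1: [11, 12, 13, 14]; color 2: [7, 8, 9, 10].
(χ(G) = 2 ≤ 4.)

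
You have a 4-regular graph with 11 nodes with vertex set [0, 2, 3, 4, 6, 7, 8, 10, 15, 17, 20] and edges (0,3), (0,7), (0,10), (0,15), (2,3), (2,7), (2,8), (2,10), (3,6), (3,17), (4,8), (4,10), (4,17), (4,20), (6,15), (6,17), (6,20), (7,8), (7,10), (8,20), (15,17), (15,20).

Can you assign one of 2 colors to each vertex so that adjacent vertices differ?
No, G is not 2-colorable

The clique on vertices [0, 7, 10] has size 3 > 2, so it alone needs 3 colors.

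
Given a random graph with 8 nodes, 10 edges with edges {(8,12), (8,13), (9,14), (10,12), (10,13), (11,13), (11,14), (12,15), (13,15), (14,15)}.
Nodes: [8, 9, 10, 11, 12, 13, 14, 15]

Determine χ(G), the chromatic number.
Clique number ω(G) = 2 (lower bound: χ ≥ ω).
The graph is bipartite (no odd cycle), so 2 colors suffice: χ(G) = 2.
A valid 2-coloring: color 1: [12, 13, 14]; color 2: [8, 9, 10, 11, 15].

χ(G) = 2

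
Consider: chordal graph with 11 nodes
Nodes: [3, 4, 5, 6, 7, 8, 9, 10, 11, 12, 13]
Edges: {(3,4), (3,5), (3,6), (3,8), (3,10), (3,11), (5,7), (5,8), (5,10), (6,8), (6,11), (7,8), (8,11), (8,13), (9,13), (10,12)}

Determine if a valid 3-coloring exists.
No, G is not 3-colorable

The clique on vertices [3, 6, 8, 11] has size 4 > 3, so it alone needs 4 colors.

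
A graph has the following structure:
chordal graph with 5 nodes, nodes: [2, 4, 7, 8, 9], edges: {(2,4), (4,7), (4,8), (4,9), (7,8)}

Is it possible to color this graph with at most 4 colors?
Yes, G is 4-colorable

A valid 4-coloring: color 1: [4]; color 2: [2, 7, 9]; color 3: [8].
(χ(G) = 3 ≤ 4.)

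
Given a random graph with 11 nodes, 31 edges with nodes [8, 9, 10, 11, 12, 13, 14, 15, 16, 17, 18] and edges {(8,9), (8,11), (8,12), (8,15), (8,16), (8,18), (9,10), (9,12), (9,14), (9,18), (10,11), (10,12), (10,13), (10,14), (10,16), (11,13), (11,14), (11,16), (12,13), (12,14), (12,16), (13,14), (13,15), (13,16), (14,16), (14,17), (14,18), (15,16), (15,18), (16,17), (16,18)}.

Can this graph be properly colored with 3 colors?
No, G is not 3-colorable

The clique on vertices [10, 11, 13, 14, 16] has size 5 > 3, so it alone needs 5 colors.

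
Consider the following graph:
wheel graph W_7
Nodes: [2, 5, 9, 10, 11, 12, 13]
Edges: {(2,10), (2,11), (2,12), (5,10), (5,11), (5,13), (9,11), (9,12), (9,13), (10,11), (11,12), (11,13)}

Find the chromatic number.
Clique number ω(G) = 3 (lower bound: χ ≥ ω).
The clique on [9, 11, 12] has size 3, forcing χ ≥ 3, and the coloring below uses 3 colors, so χ(G) = 3.
A valid 3-coloring: color 1: [11]; color 2: [2, 5, 9]; color 3: [10, 12, 13].

χ(G) = 3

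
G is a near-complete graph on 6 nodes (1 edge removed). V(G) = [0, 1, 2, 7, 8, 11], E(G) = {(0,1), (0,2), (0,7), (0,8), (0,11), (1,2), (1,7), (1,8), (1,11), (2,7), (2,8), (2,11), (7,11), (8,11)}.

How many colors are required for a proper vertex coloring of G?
χ(G) = 5

Clique number ω(G) = 5 (lower bound: χ ≥ ω).
The clique on [0, 1, 2, 8, 11] has size 5, forcing χ ≥ 5, and the coloring below uses 5 colors, so χ(G) = 5.
A valid 5-coloring: color 1: [2]; color 2: [11]; color 3: [0]; color 4: [1]; color 5: [7, 8].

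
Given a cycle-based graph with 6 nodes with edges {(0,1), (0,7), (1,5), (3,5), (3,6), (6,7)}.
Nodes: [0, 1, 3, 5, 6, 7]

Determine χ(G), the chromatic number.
Clique number ω(G) = 2 (lower bound: χ ≥ ω).
The graph is bipartite (no odd cycle), so 2 colors suffice: χ(G) = 2.
A valid 2-coloring: color 1: [0, 5, 6]; color 2: [1, 3, 7].

χ(G) = 2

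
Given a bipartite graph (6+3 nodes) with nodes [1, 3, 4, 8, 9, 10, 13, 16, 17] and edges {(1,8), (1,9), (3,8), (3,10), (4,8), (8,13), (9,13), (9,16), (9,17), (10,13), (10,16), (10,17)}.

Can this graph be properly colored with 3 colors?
Yes, G is 3-colorable

A valid 3-coloring: color 1: [8, 9, 10]; color 2: [1, 3, 4, 13, 16, 17].
(χ(G) = 2 ≤ 3.)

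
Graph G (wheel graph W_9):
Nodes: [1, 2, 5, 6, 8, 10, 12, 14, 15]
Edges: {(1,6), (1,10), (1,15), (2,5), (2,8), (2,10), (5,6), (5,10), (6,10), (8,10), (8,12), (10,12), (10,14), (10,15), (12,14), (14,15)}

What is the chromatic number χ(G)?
χ(G) = 3

Clique number ω(G) = 3 (lower bound: χ ≥ ω).
The clique on [1, 6, 10] has size 3, forcing χ ≥ 3, and the coloring below uses 3 colors, so χ(G) = 3.
A valid 3-coloring: color 1: [10]; color 2: [1, 5, 8, 14]; color 3: [2, 6, 12, 15].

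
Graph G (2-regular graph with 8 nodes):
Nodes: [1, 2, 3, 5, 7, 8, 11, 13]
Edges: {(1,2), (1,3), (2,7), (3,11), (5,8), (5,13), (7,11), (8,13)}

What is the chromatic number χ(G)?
χ(G) = 3

Clique number ω(G) = 3 (lower bound: χ ≥ ω).
The clique on [5, 8, 13] has size 3, forcing χ ≥ 3, and the coloring below uses 3 colors, so χ(G) = 3.
A valid 3-coloring: color 1: [2, 3, 8]; color 2: [1, 7, 13]; color 3: [5, 11].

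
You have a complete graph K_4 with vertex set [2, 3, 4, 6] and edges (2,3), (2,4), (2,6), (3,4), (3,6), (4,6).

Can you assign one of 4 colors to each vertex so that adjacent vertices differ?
A valid 4-coloring: color 1: [6]; color 2: [2]; color 3: [3]; color 4: [4].
(χ(G) = 4 ≤ 4.)

Yes, G is 4-colorable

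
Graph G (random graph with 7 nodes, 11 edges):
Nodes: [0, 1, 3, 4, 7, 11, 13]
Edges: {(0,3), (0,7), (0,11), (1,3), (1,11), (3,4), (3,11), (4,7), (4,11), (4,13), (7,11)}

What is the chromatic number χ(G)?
χ(G) = 3

Clique number ω(G) = 3 (lower bound: χ ≥ ω).
The clique on [0, 3, 11] has size 3, forcing χ ≥ 3, and the coloring below uses 3 colors, so χ(G) = 3.
A valid 3-coloring: color 1: [11, 13]; color 2: [3, 7]; color 3: [0, 1, 4].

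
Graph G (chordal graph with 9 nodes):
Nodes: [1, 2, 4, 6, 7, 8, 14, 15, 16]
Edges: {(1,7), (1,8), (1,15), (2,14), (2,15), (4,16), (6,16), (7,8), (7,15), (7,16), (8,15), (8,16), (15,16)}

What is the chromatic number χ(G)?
χ(G) = 4

Clique number ω(G) = 4 (lower bound: χ ≥ ω).
The clique on [7, 8, 15, 16] has size 4, forcing χ ≥ 4, and the coloring below uses 4 colors, so χ(G) = 4.
A valid 4-coloring: color 1: [1, 2, 16]; color 2: [4, 6, 14, 15]; color 3: [8]; color 4: [7].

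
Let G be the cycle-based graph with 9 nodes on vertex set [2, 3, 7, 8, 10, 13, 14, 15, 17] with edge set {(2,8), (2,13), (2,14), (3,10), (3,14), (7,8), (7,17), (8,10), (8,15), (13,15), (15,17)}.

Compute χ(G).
Clique number ω(G) = 2 (lower bound: χ ≥ ω).
Odd cycle [10, 3, 14, 2, 8] needs 3 colors (χ ≥ 3).
The coloring below uses 3 colors, so χ(G) = 3.
A valid 3-coloring: color 1: [3, 8, 13, 17]; color 2: [2, 7, 10, 15]; color 3: [14].

χ(G) = 3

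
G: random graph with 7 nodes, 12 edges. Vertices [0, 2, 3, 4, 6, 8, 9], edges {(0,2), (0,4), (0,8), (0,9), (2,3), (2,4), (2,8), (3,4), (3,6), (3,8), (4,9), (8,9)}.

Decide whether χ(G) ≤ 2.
The clique on vertices [0, 8, 9] has size 3 > 2, so it alone needs 3 colors.

No, G is not 2-colorable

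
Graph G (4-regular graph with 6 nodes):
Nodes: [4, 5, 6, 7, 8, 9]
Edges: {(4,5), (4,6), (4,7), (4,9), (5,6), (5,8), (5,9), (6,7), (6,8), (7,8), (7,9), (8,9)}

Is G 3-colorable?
A valid 3-coloring: color 1: [6, 9]; color 2: [4, 8]; color 3: [5, 7].
(χ(G) = 3 ≤ 3.)

Yes, G is 3-colorable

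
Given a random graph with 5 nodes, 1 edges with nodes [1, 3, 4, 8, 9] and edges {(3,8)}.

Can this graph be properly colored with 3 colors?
Yes, G is 3-colorable

A valid 3-coloring: color 1: [1, 4, 8, 9]; color 2: [3].
(χ(G) = 2 ≤ 3.)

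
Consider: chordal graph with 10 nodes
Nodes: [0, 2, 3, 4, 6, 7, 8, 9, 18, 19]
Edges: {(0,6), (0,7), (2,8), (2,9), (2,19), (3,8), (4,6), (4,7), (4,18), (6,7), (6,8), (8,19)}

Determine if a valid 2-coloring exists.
No, G is not 2-colorable

The clique on vertices [2, 8, 19] has size 3 > 2, so it alone needs 3 colors.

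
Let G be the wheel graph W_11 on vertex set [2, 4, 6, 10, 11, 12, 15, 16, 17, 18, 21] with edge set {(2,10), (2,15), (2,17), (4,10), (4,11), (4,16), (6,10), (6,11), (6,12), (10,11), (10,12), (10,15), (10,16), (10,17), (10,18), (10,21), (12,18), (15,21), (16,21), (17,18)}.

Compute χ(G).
Clique number ω(G) = 3 (lower bound: χ ≥ ω).
The clique on [2, 10, 17] has size 3, forcing χ ≥ 3, and the coloring below uses 3 colors, so χ(G) = 3.
A valid 3-coloring: color 1: [10]; color 2: [2, 4, 6, 18, 21]; color 3: [11, 12, 15, 16, 17].

χ(G) = 3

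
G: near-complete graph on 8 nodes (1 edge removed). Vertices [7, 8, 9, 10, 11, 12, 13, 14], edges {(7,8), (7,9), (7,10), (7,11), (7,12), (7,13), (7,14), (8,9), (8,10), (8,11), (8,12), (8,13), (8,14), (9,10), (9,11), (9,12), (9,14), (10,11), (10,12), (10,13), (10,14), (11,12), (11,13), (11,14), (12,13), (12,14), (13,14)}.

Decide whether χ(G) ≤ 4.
No, G is not 4-colorable

The clique on vertices [7, 8, 9, 10, 11, 12, 14] has size 7 > 4, so it alone needs 7 colors.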